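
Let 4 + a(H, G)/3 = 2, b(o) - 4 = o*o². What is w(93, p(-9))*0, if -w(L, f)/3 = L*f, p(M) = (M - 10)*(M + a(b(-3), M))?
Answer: 0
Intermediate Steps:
b(o) = 4 + o³ (b(o) = 4 + o*o² = 4 + o³)
a(H, G) = -6 (a(H, G) = -12 + 3*2 = -12 + 6 = -6)
p(M) = (-10 + M)*(-6 + M) (p(M) = (M - 10)*(M - 6) = (-10 + M)*(-6 + M))
w(L, f) = -3*L*f
w(93, p(-9))*0 = -3*93*(60 + (-9)² - 16*(-9))*0 = -3*93*(60 + 81 + 144)*0 = -3*93*285*0 = -79515*0 = 0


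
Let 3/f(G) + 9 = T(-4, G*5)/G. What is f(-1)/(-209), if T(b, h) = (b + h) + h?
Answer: -3/1045 ≈ -0.0028708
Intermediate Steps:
T(b, h) = b + 2*h
f(G) = 3/(-9 + (-4 + 10*G)/G) (f(G) = 3/(-9 + (-4 + 2*(G*5))/G) = 3/(-9 + (-4 + 2*(5*G))/G) = 3/(-9 + (-4 + 10*G)/G))
f(-1)/(-209) = (3*(-1)/(-4 - 1))/(-209) = (3*(-1)/(-5))*(-1/209) = (3*(-1)*(-⅕))*(-1/209) = (⅗)*(-1/209) = -3/1045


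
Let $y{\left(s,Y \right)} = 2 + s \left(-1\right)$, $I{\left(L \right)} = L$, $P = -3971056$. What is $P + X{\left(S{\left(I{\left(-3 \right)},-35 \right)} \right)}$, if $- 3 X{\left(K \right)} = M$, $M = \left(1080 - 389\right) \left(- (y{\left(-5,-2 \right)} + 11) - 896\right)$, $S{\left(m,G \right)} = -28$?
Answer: $- \frac{11281594}{3} \approx -3.7605 \cdot 10^{6}$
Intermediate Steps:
$y{\left(s,Y \right)} = 2 - s$
$M = -631574$ ($M = \left(1080 - 389\right) \left(- (\left(2 - -5\right) + 11) - 896\right) = 691 \left(- (\left(2 + 5\right) + 11) - 896\right) = 691 \left(- (7 + 11) - 896\right) = 691 \left(\left(-1\right) 18 - 896\right) = 691 \left(-18 - 896\right) = 691 \left(-914\right) = -631574$)
$X{\left(K \right)} = \frac{631574}{3}$ ($X{\left(K \right)} = \left(- \frac{1}{3}\right) \left(-631574\right) = \frac{631574}{3}$)
$P + X{\left(S{\left(I{\left(-3 \right)},-35 \right)} \right)} = -3971056 + \frac{631574}{3} = - \frac{11281594}{3}$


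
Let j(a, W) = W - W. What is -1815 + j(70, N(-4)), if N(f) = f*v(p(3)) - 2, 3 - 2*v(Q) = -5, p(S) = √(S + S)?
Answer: -1815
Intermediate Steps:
p(S) = √2*√S (p(S) = √(2*S) = √2*√S)
v(Q) = 4 (v(Q) = 3/2 - ½*(-5) = 3/2 + 5/2 = 4)
N(f) = -2 + 4*f (N(f) = f*4 - 2 = 4*f - 2 = -2 + 4*f)
j(a, W) = 0
-1815 + j(70, N(-4)) = -1815 + 0 = -1815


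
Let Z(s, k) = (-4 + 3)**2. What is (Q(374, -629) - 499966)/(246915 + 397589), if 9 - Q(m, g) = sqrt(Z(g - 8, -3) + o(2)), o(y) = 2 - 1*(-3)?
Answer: -499957/644504 - sqrt(6)/644504 ≈ -0.77573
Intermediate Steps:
Z(s, k) = 1 (Z(s, k) = (-1)**2 = 1)
o(y) = 5 (o(y) = 2 + 3 = 5)
Q(m, g) = 9 - sqrt(6) (Q(m, g) = 9 - sqrt(1 + 5) = 9 - sqrt(6))
(Q(374, -629) - 499966)/(246915 + 397589) = ((9 - sqrt(6)) - 499966)/(246915 + 397589) = (-499957 - sqrt(6))/644504 = (-499957 - sqrt(6))*(1/644504) = -499957/644504 - sqrt(6)/644504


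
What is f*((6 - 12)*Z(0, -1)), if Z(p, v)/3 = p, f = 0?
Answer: 0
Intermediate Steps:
Z(p, v) = 3*p
f*((6 - 12)*Z(0, -1)) = 0*((6 - 12)*(3*0)) = 0*(-6*0) = 0*0 = 0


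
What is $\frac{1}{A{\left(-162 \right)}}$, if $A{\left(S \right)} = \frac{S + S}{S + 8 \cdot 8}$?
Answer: $\frac{49}{162} \approx 0.30247$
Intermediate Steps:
$A{\left(S \right)} = \frac{2 S}{64 + S}$ ($A{\left(S \right)} = \frac{2 S}{S + 64} = \frac{2 S}{64 + S}$)
$\frac{1}{A{\left(-162 \right)}} = \frac{1}{2 \left(-162\right) \frac{1}{64 - 162}} = \frac{1}{2 \left(-162\right) \frac{1}{-98}} = \frac{1}{2 \left(-162\right) \left(- \frac{1}{98}\right)} = \frac{1}{\frac{162}{49}} = \frac{49}{162}$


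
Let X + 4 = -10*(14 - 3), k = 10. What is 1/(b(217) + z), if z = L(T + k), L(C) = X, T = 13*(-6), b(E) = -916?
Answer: -1/1030 ≈ -0.00097087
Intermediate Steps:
T = -78
X = -114 (X = -4 - 10*(14 - 3) = -4 - 10*11 = -4 - 110 = -114)
L(C) = -114
z = -114
1/(b(217) + z) = 1/(-916 - 114) = 1/(-1030) = -1/1030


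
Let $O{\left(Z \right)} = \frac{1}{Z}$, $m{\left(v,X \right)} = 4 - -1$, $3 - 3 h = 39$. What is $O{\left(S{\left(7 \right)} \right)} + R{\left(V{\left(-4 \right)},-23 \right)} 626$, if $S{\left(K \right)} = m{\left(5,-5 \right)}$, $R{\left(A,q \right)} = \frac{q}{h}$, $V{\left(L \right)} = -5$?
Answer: $\frac{36001}{30} \approx 1200.0$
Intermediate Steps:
$h = -12$ ($h = 1 - 13 = -12$)
$m{\left(v,X \right)} = 5$ ($m{\left(v,X \right)} = 4 + 1 = 5$)
$R{\left(A,q \right)} = - \frac{q}{12}$ ($R{\left(A,q \right)} = \frac{q}{-12} = q \left(- \frac{1}{12}\right) = - \frac{q}{12}$)
$S{\left(K \right)} = 5$
$O{\left(S{\left(7 \right)} \right)} + R{\left(V{\left(-4 \right)},-23 \right)} 626 = \frac{1}{5} + \left(- \frac{1}{12}\right) \left(-23\right) 626 = \frac{1}{5} + \frac{23}{12} \cdot 626 = \frac{1}{5} + \frac{7199}{6} = \frac{36001}{30}$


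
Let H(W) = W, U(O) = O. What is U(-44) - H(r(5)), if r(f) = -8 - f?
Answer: -31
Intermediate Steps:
U(-44) - H(r(5)) = -44 - (-8 - 1*5) = -44 - (-8 - 5) = -44 - 1*(-13) = -44 + 13 = -31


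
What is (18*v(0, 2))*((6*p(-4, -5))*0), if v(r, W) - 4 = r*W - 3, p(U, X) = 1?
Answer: 0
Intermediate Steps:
v(r, W) = 1 + W*r (v(r, W) = 4 + (r*W - 3) = 4 + (W*r - 3) = 4 + (-3 + W*r) = 1 + W*r)
(18*v(0, 2))*((6*p(-4, -5))*0) = (18*(1 + 2*0))*((6*1)*0) = (18*(1 + 0))*(6*0) = (18*1)*0 = 18*0 = 0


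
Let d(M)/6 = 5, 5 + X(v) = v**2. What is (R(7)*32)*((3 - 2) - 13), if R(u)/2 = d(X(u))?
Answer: -23040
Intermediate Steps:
X(v) = -5 + v**2
d(M) = 30 (d(M) = 6*5 = 30)
R(u) = 60 (R(u) = 2*30 = 60)
(R(7)*32)*((3 - 2) - 13) = (60*32)*((3 - 2) - 13) = 1920*(1 - 13) = 1920*(-12) = -23040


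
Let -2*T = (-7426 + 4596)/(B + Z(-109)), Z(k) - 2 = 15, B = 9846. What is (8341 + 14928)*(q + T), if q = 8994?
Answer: 2064175235753/9863 ≈ 2.0928e+8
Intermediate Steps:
Z(k) = 17 (Z(k) = 2 + 15 = 17)
T = 1415/9863 (T = -(-7426 + 4596)/(2*(9846 + 17)) = -(-1415)/9863 = -1/2*(-2830/9863) = 1415/9863 ≈ 0.14347)
(8341 + 14928)*(q + T) = (8341 + 14928)*(8994 + 1415/9863) = 23269*(88709237/9863) = 2064175235753/9863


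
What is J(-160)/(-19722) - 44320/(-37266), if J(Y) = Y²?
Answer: -6660880/61246671 ≈ -0.10875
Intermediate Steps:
J(-160)/(-19722) - 44320/(-37266) = (-160)²/(-19722) - 44320/(-37266) = 25600*(-1/19722) - 44320*(-1/37266) = -12800/9861 + 22160/18633 = -6660880/61246671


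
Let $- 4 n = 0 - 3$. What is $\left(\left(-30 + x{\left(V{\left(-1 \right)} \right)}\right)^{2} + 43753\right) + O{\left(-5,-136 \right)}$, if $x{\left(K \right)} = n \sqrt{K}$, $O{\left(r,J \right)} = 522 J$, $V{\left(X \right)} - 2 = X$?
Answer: $- \frac{422135}{16} \approx -26383.0$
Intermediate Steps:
$V{\left(X \right)} = 2 + X$
$n = \frac{3}{4}$ ($n = - \frac{0 - 3}{4} = \left(- \frac{1}{4}\right) \left(-3\right) = \frac{3}{4} \approx 0.75$)
$x{\left(K \right)} = \frac{3 \sqrt{K}}{4}$
$\left(\left(-30 + x{\left(V{\left(-1 \right)} \right)}\right)^{2} + 43753\right) + O{\left(-5,-136 \right)} = \left(\left(-30 + \frac{3 \sqrt{2 - 1}}{4}\right)^{2} + 43753\right) + 522 \left(-136\right) = \left(\left(-30 + \frac{3 \sqrt{1}}{4}\right)^{2} + 43753\right) - 70992 = \left(\left(-30 + \frac{3}{4} \cdot 1\right)^{2} + 43753\right) - 70992 = \left(\left(-30 + \frac{3}{4}\right)^{2} + 43753\right) - 70992 = \left(\left(- \frac{117}{4}\right)^{2} + 43753\right) - 70992 = \left(\frac{13689}{16} + 43753\right) - 70992 = \frac{713737}{16} - 70992 = - \frac{422135}{16}$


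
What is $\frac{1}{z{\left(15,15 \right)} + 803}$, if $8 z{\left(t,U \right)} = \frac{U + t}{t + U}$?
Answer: $\frac{8}{6425} \approx 0.0012451$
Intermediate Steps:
$z{\left(t,U \right)} = \frac{1}{8}$ ($z{\left(t,U \right)} = \frac{\left(U + t\right) \frac{1}{t + U}}{8} = \frac{\left(U + t\right) \frac{1}{U + t}}{8} = \frac{1}{8} \cdot 1 = \frac{1}{8}$)
$\frac{1}{z{\left(15,15 \right)} + 803} = \frac{1}{\frac{1}{8} + 803} = \frac{1}{\frac{6425}{8}} = \frac{8}{6425}$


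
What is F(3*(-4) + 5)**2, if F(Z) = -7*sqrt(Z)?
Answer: -343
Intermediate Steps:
F(3*(-4) + 5)**2 = (-7*sqrt(3*(-4) + 5))**2 = (-7*sqrt(-12 + 5))**2 = (-7*I*sqrt(7))**2 = -343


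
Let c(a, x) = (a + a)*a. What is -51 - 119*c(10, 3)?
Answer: -23851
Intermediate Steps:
c(a, x) = 2*a**2 (c(a, x) = (2*a)*a = 2*a**2)
-51 - 119*c(10, 3) = -51 - 238*10**2 = -51 - 238*100 = -51 - 119*200 = -51 - 23800 = -23851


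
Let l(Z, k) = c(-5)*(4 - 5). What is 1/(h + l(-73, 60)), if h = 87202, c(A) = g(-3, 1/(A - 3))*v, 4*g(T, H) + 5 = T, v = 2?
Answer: 1/87206 ≈ 1.1467e-5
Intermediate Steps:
g(T, H) = -5/4 + T/4
c(A) = -4 (c(A) = (-5/4 + (¼)*(-3))*2 = (-5/4 - ¾)*2 = -2*2 = -4)
l(Z, k) = 4 (l(Z, k) = -4*(4 - 5) = -4*(-1) = 4)
1/(h + l(-73, 60)) = 1/(87202 + 4) = 1/87206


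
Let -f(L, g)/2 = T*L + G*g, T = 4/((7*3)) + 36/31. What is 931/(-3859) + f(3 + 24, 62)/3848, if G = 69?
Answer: -2000836631/805581686 ≈ -2.4837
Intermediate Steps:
T = 880/651 (T = 4/21 + 36*(1/31) = 4*(1/21) + 36/31 = 4/21 + 36/31 = 880/651 ≈ 1.3518)
f(L, g) = -138*g - 1760*L/651 (f(L, g) = -2*(880*L/651 + 69*g) = -2*(69*g + 880*L/651) = -138*g - 1760*L/651)
931/(-3859) + f(3 + 24, 62)/3848 = 931/(-3859) + (-138*62 - 1760*(3 + 24)/651)/3848 = 931*(-1/3859) + (-8556 - 1760/651*27)*(1/3848) = -931/3859 + (-8556 - 15840/217)*(1/3848) = -931/3859 - 1872492/217*1/3848 = -931/3859 - 468123/208754 = -2000836631/805581686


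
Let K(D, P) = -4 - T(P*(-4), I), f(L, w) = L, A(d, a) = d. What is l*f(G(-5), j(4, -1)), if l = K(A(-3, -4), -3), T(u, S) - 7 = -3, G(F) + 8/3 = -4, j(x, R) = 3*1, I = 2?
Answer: 160/3 ≈ 53.333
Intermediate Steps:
j(x, R) = 3
G(F) = -20/3 (G(F) = -8/3 - 4 = -20/3)
T(u, S) = 4 (T(u, S) = 7 - 3 = 4)
K(D, P) = -8 (K(D, P) = -4 - 1*4 = -4 - 4 = -8)
l = -8
l*f(G(-5), j(4, -1)) = -8*(-20/3) = 160/3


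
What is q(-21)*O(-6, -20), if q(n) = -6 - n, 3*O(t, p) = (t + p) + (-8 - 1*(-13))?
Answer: -105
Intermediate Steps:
O(t, p) = 5/3 + p/3 + t/3 (O(t, p) = ((t + p) + (-8 - 1*(-13)))/3 = ((p + t) + (-8 + 13))/3 = ((p + t) + 5)/3 = (5 + p + t)/3 = 5/3 + p/3 + t/3)
q(-21)*O(-6, -20) = (-6 - 1*(-21))*(5/3 + (⅓)*(-20) + (⅓)*(-6)) = (-6 + 21)*(5/3 - 20/3 - 2) = 15*(-7) = -105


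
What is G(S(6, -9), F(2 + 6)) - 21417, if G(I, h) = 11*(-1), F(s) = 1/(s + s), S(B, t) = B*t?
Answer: -21428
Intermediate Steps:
F(s) = 1/(2*s)
G(I, h) = -11
G(S(6, -9), F(2 + 6)) - 21417 = -11 - 21417 = -21428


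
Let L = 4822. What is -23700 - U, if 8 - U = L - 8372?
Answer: -27258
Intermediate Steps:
U = 3558 (U = 8 - (4822 - 8372) = 8 - 1*(-3550) = 8 + 3550 = 3558)
-23700 - U = -23700 - 1*3558 = -23700 - 3558 = -27258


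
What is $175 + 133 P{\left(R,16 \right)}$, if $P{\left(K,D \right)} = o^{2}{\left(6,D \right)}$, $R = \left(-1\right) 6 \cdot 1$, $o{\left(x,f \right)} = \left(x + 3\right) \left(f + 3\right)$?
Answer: $3889228$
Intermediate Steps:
$o{\left(x,f \right)} = \left(3 + f\right) \left(3 + x\right)$ ($o{\left(x,f \right)} = \left(3 + x\right) \left(3 + f\right) = \left(3 + f\right) \left(3 + x\right)$)
$R = -6$ ($R = \left(-6\right) 1 = -6$)
$P{\left(K,D \right)} = \left(27 + 9 D\right)^{2}$ ($P{\left(K,D \right)} = \left(9 + 3 D + 3 \cdot 6 + D 6\right)^{2} = \left(9 + 3 D + 18 + 6 D\right)^{2} = \left(27 + 9 D\right)^{2}$)
$175 + 133 P{\left(R,16 \right)} = 175 + 133 \cdot 81 \left(3 + 16\right)^{2} = 175 + 133 \cdot 81 \cdot 19^{2} = 175 + 133 \cdot 81 \cdot 361 = 175 + 133 \cdot 29241 = 175 + 3889053 = 3889228$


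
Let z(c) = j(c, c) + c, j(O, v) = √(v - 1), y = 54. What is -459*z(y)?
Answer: -24786 - 459*√53 ≈ -28128.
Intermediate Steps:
j(O, v) = √(-1 + v)
z(c) = c + √(-1 + c) (z(c) = √(-1 + c) + c = c + √(-1 + c))
-459*z(y) = -459*(54 + √(-1 + 54)) = -459*(54 + √53) = -24786 - 459*√53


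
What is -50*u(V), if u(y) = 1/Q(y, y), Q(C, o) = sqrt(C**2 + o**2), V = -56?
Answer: -25*sqrt(2)/56 ≈ -0.63135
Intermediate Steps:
u(y) = sqrt(2)/(2*sqrt(y**2)) (u(y) = 1/(sqrt(y**2 + y**2)) = 1/(sqrt(2*y**2)) = 1/(sqrt(2)*sqrt(y**2)) = sqrt(2)/(2*sqrt(y**2)))
-50*u(V) = -25*sqrt(2)/sqrt((-56)**2) = -25*sqrt(2)/sqrt(3136) = -25*sqrt(2)/56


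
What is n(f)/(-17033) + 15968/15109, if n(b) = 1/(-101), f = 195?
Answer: 27470292453/25992511297 ≈ 1.0569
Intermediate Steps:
n(b) = -1/101
n(f)/(-17033) + 15968/15109 = -1/101/(-17033) + 15968/15109 = -1/101*(-1/17033) + 15968*(1/15109) = 1/1720333 + 15968/15109 = 27470292453/25992511297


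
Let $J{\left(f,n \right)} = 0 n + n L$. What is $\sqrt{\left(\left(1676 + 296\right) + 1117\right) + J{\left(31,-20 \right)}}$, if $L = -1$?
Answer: $\sqrt{3109} \approx 55.758$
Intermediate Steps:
$J{\left(f,n \right)} = - n$ ($J{\left(f,n \right)} = 0 n + n \left(-1\right) = 0 - n = - n$)
$\sqrt{\left(\left(1676 + 296\right) + 1117\right) + J{\left(31,-20 \right)}} = \sqrt{\left(\left(1676 + 296\right) + 1117\right) - -20} = \sqrt{\left(1972 + 1117\right) + 20} = \sqrt{3089 + 20} = \sqrt{3109}$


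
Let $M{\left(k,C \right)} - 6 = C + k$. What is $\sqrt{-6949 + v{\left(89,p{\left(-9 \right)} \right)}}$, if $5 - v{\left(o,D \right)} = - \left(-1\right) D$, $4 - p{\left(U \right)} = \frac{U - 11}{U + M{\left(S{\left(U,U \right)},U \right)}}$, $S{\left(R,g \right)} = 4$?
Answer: $\frac{i \sqrt{27782}}{2} \approx 83.34 i$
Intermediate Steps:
$M{\left(k,C \right)} = 6 + C + k$ ($M{\left(k,C \right)} = 6 + \left(C + k\right) = 6 + C + k$)
$p{\left(U \right)} = 4 - \frac{-11 + U}{10 + 2 U}$ ($p{\left(U \right)} = 4 - \frac{U - 11}{U + \left(6 + U + 4\right)} = 4 - \frac{-11 + U}{U + \left(10 + U\right)} = 4 - \frac{-11 + U}{10 + 2 U}$)
$v{\left(o,D \right)} = 5 - D$ ($v{\left(o,D \right)} = 5 - - \left(-1\right) D = 5 - D$)
$\sqrt{-6949 + v{\left(89,p{\left(-9 \right)} \right)}} = \sqrt{-6949 + \left(5 - \frac{51 + 7 \left(-9\right)}{2 \left(5 - 9\right)}\right)} = \sqrt{-6949 + \left(5 - \frac{51 - 63}{2 \left(-4\right)}\right)} = \sqrt{-6949 + \left(5 - \frac{1}{2} \left(- \frac{1}{4}\right) \left(-12\right)\right)} = \sqrt{-6949 + \left(5 - \frac{3}{2}\right)} = \sqrt{-6949 + \frac{7}{2}} = \sqrt{- \frac{13891}{2}} = \frac{i \sqrt{27782}}{2}$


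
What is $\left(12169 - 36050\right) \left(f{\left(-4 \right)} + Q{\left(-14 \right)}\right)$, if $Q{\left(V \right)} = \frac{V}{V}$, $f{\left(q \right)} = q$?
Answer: $71643$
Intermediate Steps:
$Q{\left(V \right)} = 1$
$\left(12169 - 36050\right) \left(f{\left(-4 \right)} + Q{\left(-14 \right)}\right) = \left(12169 - 36050\right) \left(-4 + 1\right) = \left(-23881\right) \left(-3\right) = 71643$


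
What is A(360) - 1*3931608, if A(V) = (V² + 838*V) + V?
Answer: -3499968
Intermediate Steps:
A(V) = V² + 839*V
A(360) - 1*3931608 = 360*(839 + 360) - 1*3931608 = 360*1199 - 3931608 = 431640 - 3931608 = -3499968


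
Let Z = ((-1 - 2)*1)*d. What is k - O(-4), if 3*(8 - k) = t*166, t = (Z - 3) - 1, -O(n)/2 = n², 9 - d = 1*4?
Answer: 3274/3 ≈ 1091.3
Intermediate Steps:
d = 5 (d = 9 - 4 = 5)
O(n) = -2*n²
Z = -15 (Z = ((-1 - 2)*1)*5 = -3*1*5 = -3*5 = -15)
t = -19 (t = (-15 - 3) - 1 = -18 - 1 = -19)
k = 3178/3 (k = 8 - (-19)*166/3 = 8 - ⅓*(-3154) = 8 + 3154/3 = 3178/3 ≈ 1059.3)
k - O(-4) = 3178/3 - (-2)*(-4)² = 3178/3 - (-2)*16 = 3178/3 - 1*(-32) = 3178/3 + 32 = 3274/3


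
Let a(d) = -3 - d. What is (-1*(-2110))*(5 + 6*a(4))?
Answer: -78070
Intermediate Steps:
(-1*(-2110))*(5 + 6*a(4)) = (-1*(-2110))*(5 + 6*(-3 - 1*4)) = 2110*(5 + 6*(-3 - 4)) = 2110*(5 + 6*(-7)) = 2110*(5 - 42) = 2110*(-37) = -78070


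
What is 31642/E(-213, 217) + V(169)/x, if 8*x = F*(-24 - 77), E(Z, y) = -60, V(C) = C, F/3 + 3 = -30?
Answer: -52717873/99990 ≈ -527.23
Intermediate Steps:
F = -99 (F = -9 + 3*(-30) = -9 - 90 = -99)
x = 9999/8 (x = (-99*(-24 - 77))/8 = (-99*(-101))/8 = (⅛)*9999 = 9999/8 ≈ 1249.9)
31642/E(-213, 217) + V(169)/x = 31642/(-60) + 169/(9999/8) = 31642*(-1/60) + 169*(8/9999) = -15821/30 + 1352/9999 = -52717873/99990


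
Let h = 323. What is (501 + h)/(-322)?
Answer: -412/161 ≈ -2.5590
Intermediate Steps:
(501 + h)/(-322) = (501 + 323)/(-322) = -1/322*824 = -412/161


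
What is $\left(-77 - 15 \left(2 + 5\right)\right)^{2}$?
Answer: $33124$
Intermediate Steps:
$\left(-77 - 15 \left(2 + 5\right)\right)^{2} = \left(-77 - 105\right)^{2} = \left(-182\right)^{2} = 33124$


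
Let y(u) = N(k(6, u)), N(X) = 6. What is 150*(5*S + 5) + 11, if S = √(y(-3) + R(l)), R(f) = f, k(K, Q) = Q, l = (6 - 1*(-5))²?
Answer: 761 + 750*√127 ≈ 9213.1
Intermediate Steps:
l = 121 (l = (6 + 5)² = 11² = 121)
y(u) = 6
S = √127 (S = √(6 + 121) = √127 ≈ 11.269)
150*(5*S + 5) + 11 = 150*(5*√127 + 5) + 11 = 150*(5 + 5*√127) + 11 = (750 + 750*√127) + 11 = 761 + 750*√127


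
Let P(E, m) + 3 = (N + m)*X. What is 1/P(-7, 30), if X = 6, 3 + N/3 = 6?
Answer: 1/231 ≈ 0.0043290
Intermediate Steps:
N = 9 (N = -9 + 3*6 = -9 + 18 = 9)
P(E, m) = 51 + 6*m (P(E, m) = -3 + (9 + m)*6 = -3 + (54 + 6*m) = 51 + 6*m)
1/P(-7, 30) = 1/(51 + 6*30) = 1/(51 + 180) = 1/231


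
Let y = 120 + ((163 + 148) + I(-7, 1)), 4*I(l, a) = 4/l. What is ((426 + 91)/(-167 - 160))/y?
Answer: -3619/986232 ≈ -0.0036695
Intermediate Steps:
I(l, a) = 1/l (I(l, a) = (4/l)/4 = 1/l)
y = 3016/7 (y = 120 + ((163 + 148) + 1/(-7)) = 120 + (311 - ⅐) = 120 + 2176/7 = 3016/7 ≈ 430.86)
((426 + 91)/(-167 - 160))/y = ((426 + 91)/(-167 - 160))/(3016/7) = (517/(-327))*(7/3016) = (517*(-1/327))*(7/3016) = -517/327*7/3016 = -3619/986232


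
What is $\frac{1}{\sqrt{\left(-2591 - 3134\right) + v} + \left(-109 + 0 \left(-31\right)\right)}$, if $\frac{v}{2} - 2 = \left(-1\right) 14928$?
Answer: $- \frac{109}{47458} - \frac{3 i \sqrt{3953}}{47458} \approx -0.0022968 - 0.0039744 i$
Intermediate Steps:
$v = -29852$ ($v = 4 + 2 \left(\left(-1\right) 14928\right) = 4 + 2 \left(-14928\right) = 4 - 29856 = -29852$)
$\frac{1}{\sqrt{\left(-2591 - 3134\right) + v} + \left(-109 + 0 \left(-31\right)\right)} = \frac{1}{\sqrt{\left(-2591 - 3134\right) - 29852} + \left(-109 + 0 \left(-31\right)\right)} = \frac{1}{\sqrt{-5725 - 29852} + \left(-109 + 0\right)} = \frac{1}{\sqrt{-35577} - 109} = \frac{1}{3 i \sqrt{3953} - 109} = \frac{1}{-109 + 3 i \sqrt{3953}}$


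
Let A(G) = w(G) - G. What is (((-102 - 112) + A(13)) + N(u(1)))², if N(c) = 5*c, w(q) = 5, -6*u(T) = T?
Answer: 1787569/36 ≈ 49655.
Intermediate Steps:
u(T) = -T/6
A(G) = 5 - G
(((-102 - 112) + A(13)) + N(u(1)))² = (((-102 - 112) + (5 - 1*13)) + 5*(-⅙*1))² = ((-214 + (5 - 13)) + 5*(-⅙))² = ((-214 - 8) - ⅚)² = (-222 - ⅚)² = (-1337/6)² = 1787569/36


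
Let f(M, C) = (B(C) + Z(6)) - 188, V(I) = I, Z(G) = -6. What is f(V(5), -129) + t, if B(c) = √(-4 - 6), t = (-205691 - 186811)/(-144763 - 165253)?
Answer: -29875301/155008 + I*√10 ≈ -192.73 + 3.1623*I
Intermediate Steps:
t = 196251/155008 (t = -392502/(-310016) = -392502*(-1/310016) = 196251/155008 ≈ 1.2661)
B(c) = I*√10 (B(c) = √(-10) = I*√10)
f(M, C) = -194 + I*√10 (f(M, C) = (I*√10 - 6) - 188 = (-6 + I*√10) - 188 = -194 + I*√10)
f(V(5), -129) + t = (-194 + I*√10) + 196251/155008 = -29875301/155008 + I*√10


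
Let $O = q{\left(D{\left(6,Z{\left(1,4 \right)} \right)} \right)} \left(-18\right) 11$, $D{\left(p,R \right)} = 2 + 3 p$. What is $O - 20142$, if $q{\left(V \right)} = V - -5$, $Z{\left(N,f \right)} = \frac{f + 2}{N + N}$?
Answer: $-25092$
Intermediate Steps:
$Z{\left(N,f \right)} = \frac{2 + f}{2 N}$
$q{\left(V \right)} = 5 + V$ ($q{\left(V \right)} = V + 5 = 5 + V$)
$O = -4950$ ($O = \left(5 + \left(2 + 3 \cdot 6\right)\right) \left(-18\right) 11 = \left(5 + \left(2 + 18\right)\right) \left(-18\right) 11 = \left(5 + 20\right) \left(-18\right) 11 = 25 \left(-18\right) 11 = \left(-450\right) 11 = -4950$)
$O - 20142 = -4950 - 20142 = -25092$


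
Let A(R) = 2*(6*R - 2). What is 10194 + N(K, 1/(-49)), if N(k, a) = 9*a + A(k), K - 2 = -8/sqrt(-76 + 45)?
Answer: 500477/49 + 96*I*sqrt(31)/31 ≈ 10214.0 + 17.242*I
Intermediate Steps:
K = 2 + 8*I*sqrt(31)/31 (K = 2 - 8/sqrt(-76 + 45) = 2 - 8*(-I*sqrt(31)/31) = 2 - (-8)*I*sqrt(31)/31 = 2 + 8*I*sqrt(31)/31 ≈ 2.0 + 1.4368*I)
A(R) = -4 + 12*R (A(R) = 2*(-2 + 6*R) = -4 + 12*R)
N(k, a) = -4 + 9*a + 12*k (N(k, a) = 9*a + (-4 + 12*k) = -4 + 9*a + 12*k)
10194 + N(K, 1/(-49)) = 10194 + (-4 + 9/(-49) + 12*(2 + 8*I*sqrt(31)/31)) = 10194 + (-4 + 9*(-1/49) + (24 + 96*I*sqrt(31)/31)) = 10194 + (-4 - 9/49 + (24 + 96*I*sqrt(31)/31)) = 10194 + (971/49 + 96*I*sqrt(31)/31) = 500477/49 + 96*I*sqrt(31)/31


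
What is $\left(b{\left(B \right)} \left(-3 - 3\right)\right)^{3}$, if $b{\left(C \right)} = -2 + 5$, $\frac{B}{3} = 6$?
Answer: $-5832$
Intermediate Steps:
$B = 18$ ($B = 3 \cdot 6 = 18$)
$b{\left(C \right)} = 3$
$\left(b{\left(B \right)} \left(-3 - 3\right)\right)^{3} = \left(3 \left(-3 - 3\right)\right)^{3} = \left(3 \left(-6\right)\right)^{3} = \left(-18\right)^{3} = -5832$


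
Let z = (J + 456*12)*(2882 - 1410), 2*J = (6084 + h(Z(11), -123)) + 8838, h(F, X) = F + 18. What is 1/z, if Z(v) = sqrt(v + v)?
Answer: 6471/123276583856 - sqrt(22)/493106335424 ≈ 5.2482e-8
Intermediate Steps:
Z(v) = sqrt(2)*sqrt(v) (Z(v) = sqrt(2*v) = sqrt(2)*sqrt(v))
h(F, X) = 18 + F
J = 7470 + sqrt(22)/2 (J = ((6084 + (18 + sqrt(2)*sqrt(11))) + 8838)/2 = ((6084 + (18 + sqrt(22))) + 8838)/2 = ((6102 + sqrt(22)) + 8838)/2 = (14940 + sqrt(22))/2 = 7470 + sqrt(22)/2 ≈ 7472.3)
z = 19050624 + 736*sqrt(22) (z = ((7470 + sqrt(22)/2) + 456*12)*(2882 - 1410) = ((7470 + sqrt(22)/2) + 5472)*1472 = (12942 + sqrt(22)/2)*1472 = 19050624 + 736*sqrt(22) ≈ 1.9054e+7)
1/z = 1/(19050624 + 736*sqrt(22))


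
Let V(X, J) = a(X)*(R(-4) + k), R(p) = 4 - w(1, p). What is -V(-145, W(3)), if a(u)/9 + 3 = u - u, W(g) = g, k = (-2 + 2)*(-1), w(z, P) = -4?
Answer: 216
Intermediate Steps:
k = 0 (k = 0*(-1) = 0)
a(u) = -27 (a(u) = -27 + 9*(u - u) = -27 + 9*0 = -27 + 0 = -27)
R(p) = 8 (R(p) = 4 - 1*(-4) = 4 + 4 = 8)
V(X, J) = -216 (V(X, J) = -27*(8 + 0) = -27*8 = -216)
-V(-145, W(3)) = -1*(-216) = 216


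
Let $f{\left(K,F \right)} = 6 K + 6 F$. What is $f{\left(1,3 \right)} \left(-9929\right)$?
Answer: $-238296$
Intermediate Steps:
$f{\left(K,F \right)} = 6 F + 6 K$
$f{\left(1,3 \right)} \left(-9929\right) = \left(6 \cdot 3 + 6 \cdot 1\right) \left(-9929\right) = \left(18 + 6\right) \left(-9929\right) = 24 \left(-9929\right) = -238296$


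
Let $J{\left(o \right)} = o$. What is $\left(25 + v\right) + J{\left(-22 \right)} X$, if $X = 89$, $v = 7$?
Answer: $-1926$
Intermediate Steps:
$\left(25 + v\right) + J{\left(-22 \right)} X = \left(25 + 7\right) - 1958 = 32 - 1958 = -1926$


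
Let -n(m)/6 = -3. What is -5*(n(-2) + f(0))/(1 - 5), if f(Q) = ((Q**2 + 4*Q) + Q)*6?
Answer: 45/2 ≈ 22.500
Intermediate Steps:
f(Q) = 6*Q**2 + 30*Q (f(Q) = (Q**2 + 5*Q)*6 = 6*Q**2 + 30*Q)
n(m) = 18 (n(m) = -6*(-3) = 18)
-5*(n(-2) + f(0))/(1 - 5) = -5*(18 + 6*0*(5 + 0))/(1 - 5) = -5*(18 + 6*0*5)/(-4) = -5*(18 + 0)*(-1)/4 = -90*(-1)/4 = -5*(-9/2) = 45/2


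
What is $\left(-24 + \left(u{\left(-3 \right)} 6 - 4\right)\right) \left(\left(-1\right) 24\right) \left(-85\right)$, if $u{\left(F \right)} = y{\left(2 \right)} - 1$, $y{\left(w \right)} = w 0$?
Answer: $-69360$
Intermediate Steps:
$y{\left(w \right)} = 0$
$u{\left(F \right)} = -1$ ($u{\left(F \right)} = 0 - 1 = -1$)
$\left(-24 + \left(u{\left(-3 \right)} 6 - 4\right)\right) \left(\left(-1\right) 24\right) \left(-85\right) = \left(-24 - 10\right) \left(\left(-1\right) 24\right) \left(-85\right) = \left(-24 - 10\right) \left(-24\right) \left(-85\right) = \left(-34\right) \left(-24\right) \left(-85\right) = 816 \left(-85\right) = -69360$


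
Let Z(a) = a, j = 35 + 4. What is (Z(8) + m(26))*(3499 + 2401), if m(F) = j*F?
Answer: 6029800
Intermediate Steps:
j = 39
m(F) = 39*F
(Z(8) + m(26))*(3499 + 2401) = (8 + 39*26)*(3499 + 2401) = (8 + 1014)*5900 = 1022*5900 = 6029800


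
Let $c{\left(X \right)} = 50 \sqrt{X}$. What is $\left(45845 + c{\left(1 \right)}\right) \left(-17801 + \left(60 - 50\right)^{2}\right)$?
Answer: $-812387395$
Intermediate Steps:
$\left(45845 + c{\left(1 \right)}\right) \left(-17801 + \left(60 - 50\right)^{2}\right) = \left(45845 + 50 \sqrt{1}\right) \left(-17801 + \left(60 - 50\right)^{2}\right) = \left(45845 + 50 \cdot 1\right) \left(-17801 + 10^{2}\right) = \left(45845 + 50\right) \left(-17801 + 100\right) = 45895 \left(-17701\right) = -812387395$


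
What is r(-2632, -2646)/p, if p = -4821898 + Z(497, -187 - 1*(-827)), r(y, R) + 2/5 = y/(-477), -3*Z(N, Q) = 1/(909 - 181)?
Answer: -8885968/8372165060235 ≈ -1.0614e-6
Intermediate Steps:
Z(N, Q) = -1/2184 (Z(N, Q) = -1/(3*(909 - 181)) = -⅓/728 = -⅓*1/728 = -1/2184)
r(y, R) = -⅖ - y/477 (r(y, R) = -⅖ + y/(-477) = -⅖ + y*(-1/477) = -⅖ - y/477)
p = -10531025233/2184 (p = -4821898 - 1/2184 = -10531025233/2184 ≈ -4.8219e+6)
r(-2632, -2646)/p = (-⅖ - 1/477*(-2632))/(-10531025233/2184) = (-⅖ + 2632/477)*(-2184/10531025233) = (12206/2385)*(-2184/10531025233) = -8885968/8372165060235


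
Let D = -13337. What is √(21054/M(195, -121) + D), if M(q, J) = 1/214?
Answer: √4492219 ≈ 2119.5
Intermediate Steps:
M(q, J) = 1/214
√(21054/M(195, -121) + D) = √(21054/(1/214) - 13337) = √(21054*214 - 13337) = √(4505556 - 13337) = √4492219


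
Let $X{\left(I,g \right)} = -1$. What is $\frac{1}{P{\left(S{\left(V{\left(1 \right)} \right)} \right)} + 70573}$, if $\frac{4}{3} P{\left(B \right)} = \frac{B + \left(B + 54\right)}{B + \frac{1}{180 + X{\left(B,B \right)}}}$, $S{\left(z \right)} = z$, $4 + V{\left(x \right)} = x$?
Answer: $\frac{134}{9455171} \approx 1.4172 \cdot 10^{-5}$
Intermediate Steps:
$V{\left(x \right)} = -4 + x$
$P{\left(B \right)} = \frac{3 \left(54 + 2 B\right)}{4 \left(\frac{1}{179} + B\right)}$ ($P{\left(B \right)} = \frac{3 \frac{B + \left(B + 54\right)}{B + \frac{1}{180 - 1}}}{4} = \frac{3 \frac{B + \left(54 + B\right)}{B + \frac{1}{179}}}{4} = \frac{3 \frac{54 + 2 B}{B + \frac{1}{179}}}{4} = \frac{3 \frac{54 + 2 B}{\frac{1}{179} + B}}{4} = \frac{3 \left(54 + 2 B\right)}{4 \left(\frac{1}{179} + B\right)}$)
$\frac{1}{P{\left(S{\left(V{\left(1 \right)} \right)} \right)} + 70573} = \frac{1}{\frac{537 \left(27 + \left(-4 + 1\right)\right)}{2 \left(1 + 179 \left(-4 + 1\right)\right)} + 70573} = \frac{1}{\frac{537 \left(27 - 3\right)}{2 \left(1 + 179 \left(-3\right)\right)} + 70573} = \frac{1}{\frac{537}{2} \frac{1}{1 - 537} \cdot 24 + 70573} = \frac{1}{\frac{537}{2} \frac{1}{-536} \cdot 24 + 70573} = \frac{1}{\frac{537}{2} \left(- \frac{1}{536}\right) 24 + 70573} = \frac{1}{- \frac{1611}{134} + 70573} = \frac{1}{\frac{9455171}{134}} = \frac{134}{9455171}$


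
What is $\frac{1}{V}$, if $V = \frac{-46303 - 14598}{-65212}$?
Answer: $\frac{65212}{60901} \approx 1.0708$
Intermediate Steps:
$V = \frac{60901}{65212}$ ($V = \left(-60901\right) \left(- \frac{1}{65212}\right) = \frac{60901}{65212} \approx 0.93389$)
$\frac{1}{V} = \frac{1}{\frac{60901}{65212}} = \frac{65212}{60901}$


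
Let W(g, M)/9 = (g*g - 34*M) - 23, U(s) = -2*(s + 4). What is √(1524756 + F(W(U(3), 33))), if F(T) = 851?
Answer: √1525607 ≈ 1235.2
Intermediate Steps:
U(s) = -8 - 2*s (U(s) = -2*(4 + s) = -8 - 2*s)
W(g, M) = -207 - 306*M + 9*g² (W(g, M) = 9*((g*g - 34*M) - 23) = 9*((g² - 34*M) - 23) = 9*(-23 + g² - 34*M) = -207 - 306*M + 9*g²)
√(1524756 + F(W(U(3), 33))) = √(1524756 + 851) = √1525607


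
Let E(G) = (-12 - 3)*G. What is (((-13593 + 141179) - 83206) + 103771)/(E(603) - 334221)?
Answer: -148151/343266 ≈ -0.43159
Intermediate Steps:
E(G) = -15*G
(((-13593 + 141179) - 83206) + 103771)/(E(603) - 334221) = (((-13593 + 141179) - 83206) + 103771)/(-15*603 - 334221) = ((127586 - 83206) + 103771)/(-9045 - 334221) = (44380 + 103771)/(-343266) = 148151*(-1/343266) = -148151/343266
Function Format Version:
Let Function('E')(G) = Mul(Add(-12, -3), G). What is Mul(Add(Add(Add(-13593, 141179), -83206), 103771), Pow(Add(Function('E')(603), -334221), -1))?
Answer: Rational(-148151, 343266) ≈ -0.43159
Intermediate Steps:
Function('E')(G) = Mul(-15, G)
Mul(Add(Add(Add(-13593, 141179), -83206), 103771), Pow(Add(Function('E')(603), -334221), -1)) = Mul(Add(Add(Add(-13593, 141179), -83206), 103771), Pow(Add(Mul(-15, 603), -334221), -1)) = Mul(Add(Add(127586, -83206), 103771), Pow(Add(-9045, -334221), -1)) = Mul(Add(44380, 103771), Pow(-343266, -1)) = Mul(148151, Rational(-1, 343266)) = Rational(-148151, 343266)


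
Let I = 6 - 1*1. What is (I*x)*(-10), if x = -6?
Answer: 300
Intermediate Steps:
I = 5 (I = 6 - 1 = 5)
(I*x)*(-10) = (5*(-6))*(-10) = -30*(-10) = 300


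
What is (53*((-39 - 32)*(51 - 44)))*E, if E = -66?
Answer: 1738506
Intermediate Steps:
(53*((-39 - 32)*(51 - 44)))*E = (53*((-39 - 32)*(51 - 44)))*(-66) = (53*(-71*7))*(-66) = (53*(-497))*(-66) = -26341*(-66) = 1738506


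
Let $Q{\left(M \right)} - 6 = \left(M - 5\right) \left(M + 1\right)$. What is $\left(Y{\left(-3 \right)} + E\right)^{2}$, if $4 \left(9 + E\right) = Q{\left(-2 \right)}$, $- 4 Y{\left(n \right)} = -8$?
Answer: $\frac{225}{16} \approx 14.063$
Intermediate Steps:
$Q{\left(M \right)} = 6 + \left(1 + M\right) \left(-5 + M\right)$ ($Q{\left(M \right)} = 6 + \left(M - 5\right) \left(M + 1\right) = 6 + \left(-5 + M\right) \left(1 + M\right) = 6 + \left(1 + M\right) \left(-5 + M\right)$)
$Y{\left(n \right)} = 2$ ($Y{\left(n \right)} = \left(- \frac{1}{4}\right) \left(-8\right) = 2$)
$E = - \frac{23}{4}$ ($E = -9 + \frac{1 + \left(-2\right)^{2} - -8}{4} = -9 + \frac{1 + 4 + 8}{4} = -9 + \frac{1}{4} \cdot 13 = -9 + \frac{13}{4} = - \frac{23}{4} \approx -5.75$)
$\left(Y{\left(-3 \right)} + E\right)^{2} = \left(2 - \frac{23}{4}\right)^{2} = \left(- \frac{15}{4}\right)^{2} = \frac{225}{16}$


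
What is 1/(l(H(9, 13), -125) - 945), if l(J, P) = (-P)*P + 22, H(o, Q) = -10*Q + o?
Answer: -1/16548 ≈ -6.0430e-5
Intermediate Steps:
H(o, Q) = o - 10*Q
l(J, P) = 22 - P² (l(J, P) = -P² + 22 = 22 - P²)
1/(l(H(9, 13), -125) - 945) = 1/((22 - 1*(-125)²) - 945) = 1/((22 - 1*15625) - 945) = 1/((22 - 15625) - 945) = 1/(-15603 - 945) = 1/(-16548) = -1/16548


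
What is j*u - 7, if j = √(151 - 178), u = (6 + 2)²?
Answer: -7 + 192*I*√3 ≈ -7.0 + 332.55*I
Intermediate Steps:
u = 64 (u = 8² = 64)
j = 3*I*√3 (j = √(-27) = 3*I*√3 ≈ 5.1962*I)
j*u - 7 = (3*I*√3)*64 - 7 = 192*I*√3 - 7 = -7 + 192*I*√3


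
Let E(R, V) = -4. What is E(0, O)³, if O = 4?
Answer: -64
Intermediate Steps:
E(0, O)³ = (-4)³ = -64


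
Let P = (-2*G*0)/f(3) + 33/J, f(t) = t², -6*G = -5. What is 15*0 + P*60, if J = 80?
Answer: 99/4 ≈ 24.750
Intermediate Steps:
G = ⅚ (G = -⅙*(-5) = ⅚ ≈ 0.83333)
P = 33/80 (P = (-2*⅚*0)/(3²) + 33/80 = -5/3*0/9 + 33*(1/80) = 0*(⅑) + 33/80 = 0 + 33/80 = 33/80 ≈ 0.41250)
15*0 + P*60 = 15*0 + (33/80)*60 = 0 + 99/4 = 99/4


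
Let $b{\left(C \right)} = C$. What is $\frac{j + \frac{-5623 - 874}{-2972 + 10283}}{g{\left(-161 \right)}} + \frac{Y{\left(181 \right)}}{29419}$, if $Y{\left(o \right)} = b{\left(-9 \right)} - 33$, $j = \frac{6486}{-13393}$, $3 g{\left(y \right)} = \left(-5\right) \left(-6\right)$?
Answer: $- \frac{3996022979333}{28805973644370} \approx -0.13872$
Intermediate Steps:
$g{\left(y \right)} = 10$ ($g{\left(y \right)} = \frac{\left(-5\right) \left(-6\right)}{3} = \frac{1}{3} \cdot 30 = 10$)
$j = - \frac{6486}{13393}$ ($j = 6486 \left(- \frac{1}{13393}\right) = - \frac{6486}{13393} \approx -0.48428$)
$Y{\left(o \right)} = -42$ ($Y{\left(o \right)} = -9 - 33 = -42$)
$\frac{j + \frac{-5623 - 874}{-2972 + 10283}}{g{\left(-161 \right)}} + \frac{Y{\left(181 \right)}}{29419} = \frac{- \frac{6486}{13393} + \frac{-5623 - 874}{-2972 + 10283}}{10} - \frac{42}{29419} = \left(- \frac{6486}{13393} - \frac{6497}{7311}\right) \frac{1}{10} - \frac{42}{29419} = \left(- \frac{134433467}{97916223}\right) \frac{1}{10} - \frac{42}{29419} = - \frac{134433467}{979162230} - \frac{42}{29419} = - \frac{3996022979333}{28805973644370}$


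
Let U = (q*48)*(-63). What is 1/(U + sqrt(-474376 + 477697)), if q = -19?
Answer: 2128/122266245 - sqrt(41)/366798735 ≈ 1.7387e-5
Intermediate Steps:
U = 57456 (U = -19*48*(-63) = -912*(-63) = 57456)
1/(U + sqrt(-474376 + 477697)) = 1/(57456 + sqrt(-474376 + 477697)) = 1/(57456 + sqrt(3321)) = 1/(57456 + 9*sqrt(41))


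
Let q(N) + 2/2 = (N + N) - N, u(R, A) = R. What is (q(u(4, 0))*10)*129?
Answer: 3870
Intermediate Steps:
q(N) = -1 + N (q(N) = -1 + ((N + N) - N) = -1 + (2*N - N) = -1 + N)
(q(u(4, 0))*10)*129 = ((-1 + 4)*10)*129 = (3*10)*129 = 30*129 = 3870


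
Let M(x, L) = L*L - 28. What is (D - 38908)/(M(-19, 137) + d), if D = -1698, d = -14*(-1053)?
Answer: -40606/33483 ≈ -1.2127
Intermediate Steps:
M(x, L) = -28 + L**2 (M(x, L) = L**2 - 28 = -28 + L**2)
d = 14742
(D - 38908)/(M(-19, 137) + d) = (-1698 - 38908)/((-28 + 137**2) + 14742) = -40606/((-28 + 18769) + 14742) = -40606/(18741 + 14742) = -40606/33483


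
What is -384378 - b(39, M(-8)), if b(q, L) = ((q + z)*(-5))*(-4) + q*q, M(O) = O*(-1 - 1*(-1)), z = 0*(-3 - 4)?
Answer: -386679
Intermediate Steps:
z = 0 (z = 0*(-7) = 0)
M(O) = 0 (M(O) = O*(-1 + 1) = O*0 = 0)
b(q, L) = q² + 20*q (b(q, L) = ((q + 0)*(-5))*(-4) + q*q = (q*(-5))*(-4) + q² = -5*q*(-4) + q² = 20*q + q² = q² + 20*q)
-384378 - b(39, M(-8)) = -384378 - 39*(20 + 39) = -384378 - 39*59 = -384378 - 1*2301 = -384378 - 2301 = -386679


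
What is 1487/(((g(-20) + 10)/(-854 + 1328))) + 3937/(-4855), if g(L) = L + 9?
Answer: -3421992427/4855 ≈ -7.0484e+5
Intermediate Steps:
g(L) = 9 + L
1487/(((g(-20) + 10)/(-854 + 1328))) + 3937/(-4855) = 1487/((((9 - 20) + 10)/(-854 + 1328))) + 3937/(-4855) = 1487/(((-11 + 10)/474)) + 3937*(-1/4855) = 1487/((-1*1/474)) - 3937/4855 = 1487/(-1/474) - 3937/4855 = 1487*(-474) - 3937/4855 = -704838 - 3937/4855 = -3421992427/4855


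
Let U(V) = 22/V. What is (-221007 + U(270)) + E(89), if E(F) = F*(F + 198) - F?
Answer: -26399644/135 ≈ -1.9555e+5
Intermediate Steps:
E(F) = -F + F*(198 + F) (E(F) = F*(198 + F) - F = -F + F*(198 + F))
(-221007 + U(270)) + E(89) = (-221007 + 22/270) + 89*(197 + 89) = (-221007 + 22*(1/270)) + 89*286 = (-221007 + 11/135) + 25454 = -29835934/135 + 25454 = -26399644/135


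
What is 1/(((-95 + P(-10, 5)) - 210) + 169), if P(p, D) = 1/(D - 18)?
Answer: -13/1769 ≈ -0.0073488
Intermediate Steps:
P(p, D) = 1/(-18 + D)
1/(((-95 + P(-10, 5)) - 210) + 169) = 1/(((-95 + 1/(-18 + 5)) - 210) + 169) = 1/(((-95 + 1/(-13)) - 210) + 169) = 1/(((-95 - 1/13) - 210) + 169) = 1/((-1236/13 - 210) + 169) = 1/(-3966/13 + 169) = 1/(-1769/13) = -13/1769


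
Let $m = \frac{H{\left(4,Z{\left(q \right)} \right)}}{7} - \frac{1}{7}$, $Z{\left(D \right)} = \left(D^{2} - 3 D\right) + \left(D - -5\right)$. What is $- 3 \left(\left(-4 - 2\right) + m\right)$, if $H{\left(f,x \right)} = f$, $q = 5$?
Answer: $\frac{117}{7} \approx 16.714$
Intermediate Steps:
$Z{\left(D \right)} = 5 + D^{2} - 2 D$ ($Z{\left(D \right)} = \left(D^{2} - 3 D\right) + \left(D + 5\right) = \left(D^{2} - 3 D\right) + \left(5 + D\right) = 5 + D^{2} - 2 D$)
$m = \frac{3}{7}$ ($m = \frac{4}{7} - \frac{1}{7} = \frac{3}{7} \approx 0.42857$)
$- 3 \left(\left(-4 - 2\right) + m\right) = - 3 \left(\left(-4 - 2\right) + \frac{3}{7}\right) = - 3 \left(-6 + \frac{3}{7}\right) = \left(-3\right) \left(- \frac{39}{7}\right) = \frac{117}{7}$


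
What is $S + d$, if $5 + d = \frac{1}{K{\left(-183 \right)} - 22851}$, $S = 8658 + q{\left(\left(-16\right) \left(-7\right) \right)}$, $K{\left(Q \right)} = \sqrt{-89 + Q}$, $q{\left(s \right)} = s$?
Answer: $\frac{4576806642994}{522168473} - \frac{4 i \sqrt{17}}{522168473} \approx 8765.0 - 3.1584 \cdot 10^{-8} i$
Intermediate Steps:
$S = 8770$ ($S = 8658 - -112 = 8658 + 112 = 8770$)
$d = -5 + \frac{1}{-22851 + 4 i \sqrt{17}}$ ($d = -5 + \frac{1}{\sqrt{-89 - 183} - 22851} = -5 + \frac{1}{\sqrt{-272} - 22851} = -5 + \frac{1}{4 i \sqrt{17} - 22851} = -5 + \frac{1}{-22851 + 4 i \sqrt{17}} \approx -5.0 - 3.1584 \cdot 10^{-8} i$)
$S + d = 8770 - \left(\frac{2610865216}{522168473} + \frac{4 i \sqrt{17}}{522168473}\right) = \frac{4576806642994}{522168473} - \frac{4 i \sqrt{17}}{522168473}$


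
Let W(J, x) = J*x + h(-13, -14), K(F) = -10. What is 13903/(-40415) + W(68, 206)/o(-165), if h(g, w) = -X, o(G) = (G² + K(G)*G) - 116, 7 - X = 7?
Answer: 166296943/1162294985 ≈ 0.14308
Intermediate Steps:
X = 0 (X = 7 - 1*7 = 7 - 7 = 0)
o(G) = -116 + G² - 10*G (o(G) = (G² - 10*G) - 116 = -116 + G² - 10*G)
h(g, w) = 0 (h(g, w) = -1*0 = 0)
W(J, x) = J*x (W(J, x) = J*x + 0 = J*x)
13903/(-40415) + W(68, 206)/o(-165) = 13903/(-40415) + (68*206)/(-116 + (-165)² - 10*(-165)) = 13903*(-1/40415) + 14008/(-116 + 27225 + 1650) = -13903/40415 + 14008/28759 = 166296943/1162294985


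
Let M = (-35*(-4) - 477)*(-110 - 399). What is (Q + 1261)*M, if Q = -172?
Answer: 186799437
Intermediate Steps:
M = 171533 (M = (140 - 477)*(-509) = -337*(-509) = 171533)
(Q + 1261)*M = (-172 + 1261)*171533 = 1089*171533 = 186799437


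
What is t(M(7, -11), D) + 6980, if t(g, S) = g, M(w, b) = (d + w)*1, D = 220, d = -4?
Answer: 6983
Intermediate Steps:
M(w, b) = -4 + w (M(w, b) = (-4 + w)*1 = -4 + w)
t(M(7, -11), D) + 6980 = (-4 + 7) + 6980 = 3 + 6980 = 6983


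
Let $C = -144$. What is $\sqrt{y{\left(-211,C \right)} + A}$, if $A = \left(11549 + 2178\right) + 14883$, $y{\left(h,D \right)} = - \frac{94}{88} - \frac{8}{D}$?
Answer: $\frac{\sqrt{124620749}}{66} \approx 169.14$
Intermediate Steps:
$y{\left(h,D \right)} = - \frac{47}{44} - \frac{8}{D}$ ($y{\left(h,D \right)} = \left(-94\right) \frac{1}{88} - \frac{8}{D} = - \frac{47}{44} - \frac{8}{D}$)
$A = 28610$ ($A = 13727 + 14883 = 28610$)
$\sqrt{y{\left(-211,C \right)} + A} = \sqrt{\left(- \frac{47}{44} - \frac{8}{-144}\right) + 28610} = \sqrt{\left(- \frac{47}{44} - - \frac{1}{18}\right) + 28610} = \sqrt{\left(- \frac{47}{44} + \frac{1}{18}\right) + 28610} = \sqrt{- \frac{401}{396} + 28610} = \sqrt{\frac{11329159}{396}} = \frac{\sqrt{124620749}}{66}$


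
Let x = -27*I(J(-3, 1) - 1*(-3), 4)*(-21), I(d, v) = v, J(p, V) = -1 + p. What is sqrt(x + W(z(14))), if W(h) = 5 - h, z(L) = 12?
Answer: sqrt(2261) ≈ 47.550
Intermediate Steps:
x = 2268 (x = -27*4*(-21) = -108*(-21) = 2268)
sqrt(x + W(z(14))) = sqrt(2268 + (5 - 1*12)) = sqrt(2268 + (5 - 12)) = sqrt(2268 - 7) = sqrt(2261)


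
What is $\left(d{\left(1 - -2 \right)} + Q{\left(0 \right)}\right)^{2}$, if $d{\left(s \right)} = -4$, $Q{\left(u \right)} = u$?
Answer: $16$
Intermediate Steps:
$\left(d{\left(1 - -2 \right)} + Q{\left(0 \right)}\right)^{2} = \left(-4 + 0\right)^{2} = \left(-4\right)^{2} = 16$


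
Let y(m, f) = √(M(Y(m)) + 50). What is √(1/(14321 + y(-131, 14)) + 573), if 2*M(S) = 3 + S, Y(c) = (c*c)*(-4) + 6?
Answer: √((16411868 + 1719*I*√15230)/(28642 + 3*I*√15230)) ≈ 23.937 - 0.e-8*I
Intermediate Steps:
Y(c) = 6 - 4*c² (Y(c) = c²*(-4) + 6 = -4*c² + 6 = 6 - 4*c²)
M(S) = 3/2 + S/2 (M(S) = (3 + S)/2 = 3/2 + S/2)
y(m, f) = √(109/2 - 2*m²) (y(m, f) = √((3/2 + (6 - 4*m²)/2) + 50) = √((3/2 + (3 - 2*m²)) + 50) = √((9/2 - 2*m²) + 50) = √(109/2 - 2*m²))
√(1/(14321 + y(-131, 14)) + 573) = √(1/(14321 + √(218 - 8*(-131)²)/2) + 573) = √(1/(14321 + √(218 - 8*17161)/2) + 573) = √(1/(14321 + √(218 - 137288)/2) + 573) = √(1/(14321 + √(-137070)/2) + 573) = √(1/(14321 + (3*I*√15230)/2) + 573) = √(1/(14321 + 3*I*√15230/2) + 573) = √(573 + 1/(14321 + 3*I*√15230/2))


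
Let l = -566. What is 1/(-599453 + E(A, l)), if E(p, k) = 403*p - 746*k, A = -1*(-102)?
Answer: -1/136111 ≈ -7.3469e-6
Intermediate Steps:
A = 102
E(p, k) = -746*k + 403*p
1/(-599453 + E(A, l)) = 1/(-599453 + (-746*(-566) + 403*102)) = 1/(-599453 + (422236 + 41106)) = 1/(-599453 + 463342) = 1/(-136111) = -1/136111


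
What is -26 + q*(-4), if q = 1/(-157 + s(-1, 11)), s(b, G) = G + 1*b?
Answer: -3818/147 ≈ -25.973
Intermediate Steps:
s(b, G) = G + b
q = -1/147 (q = 1/(-157 + (11 - 1)) = 1/(-157 + 10) = 1/(-147) = -1/147 ≈ -0.0068027)
-26 + q*(-4) = -26 - 1/147*(-4) = -26 + 4/147 = -3818/147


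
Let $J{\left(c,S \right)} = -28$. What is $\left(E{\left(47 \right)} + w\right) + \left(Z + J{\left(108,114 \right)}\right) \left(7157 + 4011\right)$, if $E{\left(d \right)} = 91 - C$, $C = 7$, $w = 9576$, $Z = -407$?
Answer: $-4848420$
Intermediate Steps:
$E{\left(d \right)} = 84$ ($E{\left(d \right)} = 91 - 7 = 84$)
$\left(E{\left(47 \right)} + w\right) + \left(Z + J{\left(108,114 \right)}\right) \left(7157 + 4011\right) = \left(84 + 9576\right) + \left(-407 - 28\right) \left(7157 + 4011\right) = 9660 - 4858080 = -4848420$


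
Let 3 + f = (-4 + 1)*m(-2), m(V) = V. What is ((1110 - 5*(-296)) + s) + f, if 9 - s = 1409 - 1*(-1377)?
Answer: -184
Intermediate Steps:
s = -2777 (s = 9 - (1409 - 1*(-1377)) = 9 - (1409 + 1377) = 9 - 1*2786 = 9 - 2786 = -2777)
f = 3 (f = -3 + (-4 + 1)*(-2) = -3 - 3*(-2) = -3 + 6 = 3)
((1110 - 5*(-296)) + s) + f = ((1110 - 5*(-296)) - 2777) + 3 = ((1110 + 1480) - 2777) + 3 = (2590 - 2777) + 3 = -187 + 3 = -184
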